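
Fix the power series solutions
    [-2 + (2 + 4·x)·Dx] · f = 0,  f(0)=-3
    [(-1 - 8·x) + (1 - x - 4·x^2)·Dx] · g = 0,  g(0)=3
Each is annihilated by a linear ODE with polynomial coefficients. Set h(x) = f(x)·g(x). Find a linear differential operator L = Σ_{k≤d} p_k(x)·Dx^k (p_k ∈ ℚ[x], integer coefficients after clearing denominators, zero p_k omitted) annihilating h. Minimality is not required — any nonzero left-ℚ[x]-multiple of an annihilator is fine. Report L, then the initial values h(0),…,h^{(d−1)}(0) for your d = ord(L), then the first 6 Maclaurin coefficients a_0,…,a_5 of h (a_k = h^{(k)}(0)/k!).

L = (2 + 9·x + 12·x^2) + (-1 - x + 6·x^2 + 8·x^3)·Dx  (order 1).
h: a_k = -9, -18, -99/2, -126, -2547/8, -3321/4, …
ICs: h(0) = -9.

f: a_k = -3, -3, 3/2, -3/2, 15/8, -21/8, …
g: a_k = 3, 3, 15, 27, 87, 195, …
h₀=f·g: eliminate ⇒ L₀, order ≤ 1·1.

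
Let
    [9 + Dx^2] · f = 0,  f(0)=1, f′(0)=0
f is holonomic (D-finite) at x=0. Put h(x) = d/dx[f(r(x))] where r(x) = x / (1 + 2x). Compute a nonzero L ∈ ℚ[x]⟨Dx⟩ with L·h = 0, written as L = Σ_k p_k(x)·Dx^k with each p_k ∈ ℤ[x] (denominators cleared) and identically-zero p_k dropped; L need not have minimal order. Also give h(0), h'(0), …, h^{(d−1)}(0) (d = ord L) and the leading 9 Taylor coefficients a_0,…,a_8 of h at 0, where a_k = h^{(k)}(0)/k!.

f: a_k = 1, 0, -9/2, 0, 27/8, 0, -81/80, 0, 729/4480, …
L₀ from L_f via x↦r, Dx↦r'^{-1}Dx.
Differentiate: ansatz ord ≤ ord L₀ ⇒ L.
L = (33 + 96·x + 96·x^2) + (12 + 72·x + 144·x^2 + 96·x^3)·Dx + (1 + 8·x + 24·x^2 + 32·x^3 + 16·x^4)·Dx^2  (order 2).
h: a_k = 0, -9, 54, -405/2, 585, -54243/40, 47061/20, -188955/112, -2492289/280, …
ICs: h(0) = 0, h′(0) = -9.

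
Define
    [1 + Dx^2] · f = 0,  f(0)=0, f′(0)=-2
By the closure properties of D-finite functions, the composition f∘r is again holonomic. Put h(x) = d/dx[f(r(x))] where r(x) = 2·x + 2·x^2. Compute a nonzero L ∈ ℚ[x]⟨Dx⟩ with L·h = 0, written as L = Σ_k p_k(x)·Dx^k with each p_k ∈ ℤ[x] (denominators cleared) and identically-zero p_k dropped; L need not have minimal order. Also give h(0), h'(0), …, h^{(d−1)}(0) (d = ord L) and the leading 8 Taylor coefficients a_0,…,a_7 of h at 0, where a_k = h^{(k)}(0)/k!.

L = (16 + 32·x + 96·x^2 + 128·x^3 + 64·x^4) + (-6 - 12·x)·Dx + (1 + 4·x + 4·x^2)·Dx^2  (order 2).
h: a_k = -4, -8, 8, 32, 112/3, 0, -1664/45, -1792/45, …
ICs: h(0) = -4, h′(0) = -8.

f: a_k = 0, -2, 0, 1/3, 0, -1/60, 0, 1/2520, …
L₀ from L_f via x↦r, Dx↦r'^{-1}Dx.
Derive L from L₀ (diff closure).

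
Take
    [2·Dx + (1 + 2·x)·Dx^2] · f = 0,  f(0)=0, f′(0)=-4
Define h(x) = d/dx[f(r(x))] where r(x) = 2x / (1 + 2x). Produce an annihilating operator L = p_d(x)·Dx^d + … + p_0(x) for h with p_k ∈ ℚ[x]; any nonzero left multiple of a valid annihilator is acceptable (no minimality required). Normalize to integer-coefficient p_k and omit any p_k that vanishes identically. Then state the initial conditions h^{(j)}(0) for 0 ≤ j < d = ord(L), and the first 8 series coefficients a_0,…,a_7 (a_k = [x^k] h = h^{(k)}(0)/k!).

f: a_k = 0, -4, 4, -16/3, 8, -64/5, 64/3, -256/7, …
Change of var in L_f (x↦r) gives L₀.
h=h₀': d/dx-closure on L₀ ⇒ L.
L = (8 + 24·x) + (1 + 8·x + 12·x^2)·Dx  (order 1).
h: a_k = -8, 64, -416, 2560, -15488, 93184, -559616, 3358720, …
ICs: h(0) = -8.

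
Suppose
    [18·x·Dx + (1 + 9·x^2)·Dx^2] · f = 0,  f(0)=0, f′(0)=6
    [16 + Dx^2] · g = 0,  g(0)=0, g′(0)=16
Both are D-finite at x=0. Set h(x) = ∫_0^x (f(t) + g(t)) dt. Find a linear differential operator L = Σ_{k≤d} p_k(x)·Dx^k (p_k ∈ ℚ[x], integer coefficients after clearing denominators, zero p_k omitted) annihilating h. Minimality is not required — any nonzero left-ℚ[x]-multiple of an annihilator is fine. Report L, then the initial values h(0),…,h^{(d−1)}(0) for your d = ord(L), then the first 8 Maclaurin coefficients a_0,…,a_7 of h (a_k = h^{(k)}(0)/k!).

L = (-13248·x + 181440·x^3 + 186624·x^5)·Dx^2 + (-16 + 6048·x^2 + 66096·x^4 + 93312·x^6)·Dx^3 + (-828·x + 11340·x^3 + 11664·x^5)·Dx^4 + (-1 + 378·x^2 + 4131·x^4 + 5832·x^6)·Dx^5  (order 5).
h: a_k = 0, 0, 11, 0, -91/6, 0, 197/9, 0, …
ICs: h(0) = 0, h′(0) = 0, h′′(0) = 22, h′′′(0) = 0, h′′′′(0) = -364.

f: a_k = 0, 6, 0, -18, 0, 486/5, 0, -4374/7, …
g: a_k = 0, 16, 0, -128/3, 0, 512/15, 0, -4096/315, …
f+g: L₀ = lclm(L_f,L_g), ord ≤ 2+2.
h=∫₀ˣh₀: take L = L₀·Dx.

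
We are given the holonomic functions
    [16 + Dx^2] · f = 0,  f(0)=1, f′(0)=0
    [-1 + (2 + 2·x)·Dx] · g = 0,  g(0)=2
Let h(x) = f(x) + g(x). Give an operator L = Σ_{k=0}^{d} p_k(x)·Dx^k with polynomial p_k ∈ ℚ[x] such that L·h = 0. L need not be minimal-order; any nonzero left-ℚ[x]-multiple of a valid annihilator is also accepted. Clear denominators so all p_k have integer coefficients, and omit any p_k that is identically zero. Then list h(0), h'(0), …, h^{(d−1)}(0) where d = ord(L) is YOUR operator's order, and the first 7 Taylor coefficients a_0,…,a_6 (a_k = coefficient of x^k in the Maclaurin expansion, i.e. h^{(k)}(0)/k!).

L = (-1072 - 2048·x - 1024·x^2) + (2016 + 6112·x + 6144·x^2 + 2048·x^3)·Dx + (-67 - 128·x - 64·x^2)·Dx^2 + (126 + 382·x + 384·x^2 + 128·x^3)·Dx^3  (order 3).
h: a_k = 3, 1, -33/4, 1/8, 2033/192, 7/128, -132017/23040, …
ICs: h(0) = 3, h′(0) = 1, h′′(0) = -33/2.

f: a_k = 1, 0, -8, 0, 32/3, 0, -256/45, …
g: a_k = 2, 1, -1/4, 1/8, -5/64, 7/128, -21/512, …
f+g: L₀ = lclm(L_f,L_g), ord ≤ 2+1.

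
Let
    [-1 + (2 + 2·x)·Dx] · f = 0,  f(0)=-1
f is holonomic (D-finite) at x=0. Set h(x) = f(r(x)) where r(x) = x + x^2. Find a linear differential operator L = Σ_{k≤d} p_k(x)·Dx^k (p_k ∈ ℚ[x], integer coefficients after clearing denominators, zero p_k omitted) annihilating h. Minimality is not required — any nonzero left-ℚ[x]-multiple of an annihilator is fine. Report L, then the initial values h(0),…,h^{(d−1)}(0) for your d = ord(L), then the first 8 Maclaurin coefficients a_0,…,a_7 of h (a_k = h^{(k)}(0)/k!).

L = (-1 - 2·x) + (2 + 2·x + 2·x^2)·Dx  (order 1).
h: a_k = -1, -1/2, -3/8, 3/16, -3/128, -15/256, 57/1024, -21/2048, …
ICs: h(0) = -1.

f: a_k = -1, -1/2, 1/8, -1/16, 5/128, -7/256, 21/1024, -33/2048, …
L₀ from L_f via x↦r, Dx↦r'^{-1}Dx.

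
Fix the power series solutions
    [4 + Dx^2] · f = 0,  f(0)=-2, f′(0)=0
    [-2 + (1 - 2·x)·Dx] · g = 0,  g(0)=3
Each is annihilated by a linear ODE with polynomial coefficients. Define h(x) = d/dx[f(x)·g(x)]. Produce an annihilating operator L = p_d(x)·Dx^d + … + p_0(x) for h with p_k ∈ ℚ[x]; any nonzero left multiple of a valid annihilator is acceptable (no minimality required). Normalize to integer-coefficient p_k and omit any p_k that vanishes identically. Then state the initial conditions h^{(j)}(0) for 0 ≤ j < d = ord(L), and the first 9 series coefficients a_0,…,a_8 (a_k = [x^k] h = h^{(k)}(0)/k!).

L = (-4 - 16·x + 16·x^2) + (-4 + 8·x)·Dx + (1 - 4·x + 4·x^2)·Dx^2  (order 2).
h: a_k = -12, -24, -72, -208, -520, -6224/5, -43568/15, -139424/21, -104568/7, …
ICs: h(0) = -12, h′(0) = -24.

f: a_k = -2, 0, 4, 0, -4/3, 0, 8/45, 0, -4/315, …
g: a_k = 3, 6, 12, 24, 48, 96, 192, 384, 768, …
Product ⇒ symmetric product L₀, ord ≤ 2.
Derive L from L₀ (diff closure).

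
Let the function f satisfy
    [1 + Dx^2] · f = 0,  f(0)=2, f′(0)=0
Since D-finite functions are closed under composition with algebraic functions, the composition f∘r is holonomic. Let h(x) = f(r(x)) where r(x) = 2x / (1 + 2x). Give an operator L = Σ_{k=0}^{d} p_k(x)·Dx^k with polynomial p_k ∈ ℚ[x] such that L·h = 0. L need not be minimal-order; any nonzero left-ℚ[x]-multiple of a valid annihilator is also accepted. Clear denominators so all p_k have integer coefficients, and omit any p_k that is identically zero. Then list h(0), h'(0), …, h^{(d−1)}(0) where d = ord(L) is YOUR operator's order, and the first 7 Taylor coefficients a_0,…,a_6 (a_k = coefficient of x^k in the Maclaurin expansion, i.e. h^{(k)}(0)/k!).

f: a_k = 2, 0, -1, 0, 1/12, 0, -1/360, …
L₀ from L_f via x↦r, Dx↦r'^{-1}Dx.
L = 4 + (4 + 24·x + 48·x^2 + 32·x^3)·Dx + (1 + 8·x + 24·x^2 + 32·x^3 + 16·x^4)·Dx^2  (order 2).
h: a_k = 2, 0, -4, 16, -140/3, 352/3, -12008/45, …
ICs: h(0) = 2, h′(0) = 0.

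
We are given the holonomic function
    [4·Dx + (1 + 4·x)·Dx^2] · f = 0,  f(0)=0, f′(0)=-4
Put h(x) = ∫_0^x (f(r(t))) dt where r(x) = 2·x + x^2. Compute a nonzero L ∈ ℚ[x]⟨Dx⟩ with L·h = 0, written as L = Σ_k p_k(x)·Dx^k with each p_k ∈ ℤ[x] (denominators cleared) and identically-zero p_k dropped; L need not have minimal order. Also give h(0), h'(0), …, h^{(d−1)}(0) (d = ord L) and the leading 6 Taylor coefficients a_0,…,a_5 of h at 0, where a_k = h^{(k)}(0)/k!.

f: a_k = 0, -4, 8, -64/3, 64, -1024/5, …
h₀=f(r): pull back L_f along r ⇒ L₀.
h=∫h₀ ⇒ L = L₀·Dx.
L = (7 + 8·x + 4·x^2)·Dx^2 + (1 + 9·x + 12·x^2 + 4·x^3)·Dx^3  (order 3).
h: a_k = 0, 0, -4, 28/3, -104/3, 776/5, …
ICs: h(0) = 0, h′(0) = 0, h′′(0) = -8.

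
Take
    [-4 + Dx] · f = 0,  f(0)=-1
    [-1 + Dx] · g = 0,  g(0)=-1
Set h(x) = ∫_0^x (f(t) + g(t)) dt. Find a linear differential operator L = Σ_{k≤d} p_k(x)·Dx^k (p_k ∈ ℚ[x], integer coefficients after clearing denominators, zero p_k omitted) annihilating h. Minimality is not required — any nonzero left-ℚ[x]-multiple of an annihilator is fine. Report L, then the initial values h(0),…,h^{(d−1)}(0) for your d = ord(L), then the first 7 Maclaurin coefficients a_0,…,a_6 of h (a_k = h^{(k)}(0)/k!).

L = 4·Dx - 5·Dx^2 + Dx^3  (order 3).
h: a_k = 0, -2, -5/2, -17/6, -65/24, -257/120, -205/144, …
ICs: h(0) = 0, h′(0) = -2, h′′(0) = -5.

f: a_k = -1, -4, -8, -32/3, -32/3, -128/15, -256/45, …
g: a_k = -1, -1, -1/2, -1/6, -1/24, -1/120, -1/720, …
Sum ⇒ L₀ = lclm(L_f,L_g) in ℚ(x)⟨Dx⟩.
h=∫h₀ ⇒ L = L₀·Dx.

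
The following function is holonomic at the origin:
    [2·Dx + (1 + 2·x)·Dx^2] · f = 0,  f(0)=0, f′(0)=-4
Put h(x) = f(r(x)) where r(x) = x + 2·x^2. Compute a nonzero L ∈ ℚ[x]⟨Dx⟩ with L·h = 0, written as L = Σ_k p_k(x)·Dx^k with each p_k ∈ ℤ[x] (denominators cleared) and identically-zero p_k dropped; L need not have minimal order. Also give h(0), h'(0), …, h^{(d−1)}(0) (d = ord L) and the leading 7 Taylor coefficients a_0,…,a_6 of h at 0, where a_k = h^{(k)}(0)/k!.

L = (-2 + 8·x + 16·x^2)·Dx + (1 + 6·x + 12·x^2 + 16·x^3)·Dx^2  (order 2).
h: a_k = 0, -4, -4, 32/3, -8, -64/5, 128/3, …
ICs: h(0) = 0, h′(0) = -4.

f: a_k = 0, -4, 4, -16/3, 8, -64/5, 64/3, …
f∘r: x↦r, Dx↦Dx/r' in L_f ⇒ L₀.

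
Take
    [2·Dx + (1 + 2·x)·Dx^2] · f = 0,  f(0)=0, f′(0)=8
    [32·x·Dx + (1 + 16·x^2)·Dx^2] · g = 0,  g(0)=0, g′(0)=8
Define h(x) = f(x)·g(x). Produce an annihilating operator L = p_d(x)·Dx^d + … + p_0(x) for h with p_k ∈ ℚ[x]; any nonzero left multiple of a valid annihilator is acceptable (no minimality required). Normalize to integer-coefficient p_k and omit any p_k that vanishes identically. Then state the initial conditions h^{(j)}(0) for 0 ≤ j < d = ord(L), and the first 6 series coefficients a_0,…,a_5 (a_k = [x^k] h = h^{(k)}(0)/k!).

f: a_k = 0, 8, -8, 32/3, -16, 128/5, …
g: a_k = 0, 8, 0, -128/3, 0, 2048/5, …
Product ⇒ symmetric product L₀, ord ≤ 4.
L = (2304 + 8960·x + 114688·x^2 + 552960·x^3 + 983040·x^4 + 851968·x^5 + 1048576·x^7)·Dx + (1032 + 14720·x + 111872·x^2 + 616448·x^3 + 1884160·x^4 + 3047424·x^5 + 2293760·x^6 + 1572864·x^7 + 3670016·x^8)·Dx^2 + (72 + 2512·x + 19968·x^2 + 99072·x^3 + 393216·x^4 + 1019904·x^5 + 1572864·x^6 + 1376256·x^7 + 1572864·x^8 + 2097152·x^9)·Dx^3 + (17 + 132·x + 964·x^2 + 4864·x^3 + 18432·x^4 + 55296·x^5 + 129024·x^6 + 196608·x^7 + 196608·x^8 + 262144·x^9 + 262144·x^10)·Dx^4  (order 4).
h: a_k = 0, 0, 64, -64, -256, 640/3, …
ICs: h(0) = 0, h′(0) = 0, h′′(0) = 128, h′′′(0) = -384.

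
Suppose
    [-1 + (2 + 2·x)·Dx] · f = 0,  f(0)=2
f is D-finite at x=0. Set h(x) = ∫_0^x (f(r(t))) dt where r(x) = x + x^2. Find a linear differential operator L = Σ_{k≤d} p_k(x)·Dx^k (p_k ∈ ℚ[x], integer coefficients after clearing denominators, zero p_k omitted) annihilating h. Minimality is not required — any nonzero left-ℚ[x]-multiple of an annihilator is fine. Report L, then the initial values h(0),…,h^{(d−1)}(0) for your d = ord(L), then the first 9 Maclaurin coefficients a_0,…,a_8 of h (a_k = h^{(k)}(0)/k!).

f: a_k = 2, 1, -1/4, 1/8, -5/64, 7/128, -21/512, 33/1024, -429/16384, …
L₀ from L_f via x↦r, Dx↦r'^{-1}Dx.
h=∫₀ˣh₀: take L = L₀·Dx.
L = (-1 - 2·x)·Dx + (2 + 2·x + 2·x^2)·Dx^2  (order 2).
h: a_k = 0, 2, 1/2, 1/4, -3/32, 3/320, 5/256, -57/3584, 21/8192, …
ICs: h(0) = 0, h′(0) = 2.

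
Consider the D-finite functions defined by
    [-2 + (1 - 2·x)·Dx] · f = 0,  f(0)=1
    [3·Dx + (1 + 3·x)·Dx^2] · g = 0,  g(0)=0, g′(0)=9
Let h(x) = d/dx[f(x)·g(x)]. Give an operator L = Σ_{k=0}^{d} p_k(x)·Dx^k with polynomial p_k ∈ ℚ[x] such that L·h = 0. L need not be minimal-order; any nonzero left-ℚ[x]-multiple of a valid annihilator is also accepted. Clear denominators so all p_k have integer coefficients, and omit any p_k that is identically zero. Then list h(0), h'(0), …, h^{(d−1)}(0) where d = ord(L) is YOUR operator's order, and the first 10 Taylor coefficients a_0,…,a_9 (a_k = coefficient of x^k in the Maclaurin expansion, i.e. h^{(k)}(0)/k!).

f: a_k = 1, 2, 4, 8, 16, 32, 64, 128, 256, 512, …
g: a_k = 0, 9, -27/2, 27, -243/4, 729/5, -729/2, 6561/7, -19683/8, 6561, …
f·g: L₀ = L_f ⊗_s L_g, ord ≤ 1·2.
Derive L from L₀ (diff closure).
L = 24 + 30·x·Dx + (-1 - x + 6·x^2)·Dx^2  (order 2).
h: a_k = 9, 9, 108, 45, 1683/2, -837/5, 30852/5, -195273/35, 6509403/140, -516762/7, …
ICs: h(0) = 9, h′(0) = 9.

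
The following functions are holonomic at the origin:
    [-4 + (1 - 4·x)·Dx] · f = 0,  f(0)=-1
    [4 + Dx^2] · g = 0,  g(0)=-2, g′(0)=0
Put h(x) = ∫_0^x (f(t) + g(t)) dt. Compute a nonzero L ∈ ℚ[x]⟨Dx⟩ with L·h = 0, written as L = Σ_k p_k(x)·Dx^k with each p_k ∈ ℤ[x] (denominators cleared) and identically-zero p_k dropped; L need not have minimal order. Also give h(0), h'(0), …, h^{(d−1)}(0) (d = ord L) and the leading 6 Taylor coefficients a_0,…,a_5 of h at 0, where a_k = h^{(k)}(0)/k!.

f: a_k = -1, -4, -16, -64, -256, -1024, …
g: a_k = -2, 0, 4, 0, -4/3, 0, …
f+g: L₀ = lclm(L_f,L_g), ord ≤ 1+2.
Integrate: L := L₀·Dx.
L = (400 - 128·x + 256·x^2)·Dx + (-36 + 176·x - 192·x^2 + 256·x^3)·Dx^2 + (100 - 32·x + 64·x^2)·Dx^3 + (-9 + 44·x - 48·x^2 + 64·x^3)·Dx^4  (order 4).
h: a_k = 0, -3, -2, -4, -16, -772/15, …
ICs: h(0) = 0, h′(0) = -3, h′′(0) = -4, h′′′(0) = -24.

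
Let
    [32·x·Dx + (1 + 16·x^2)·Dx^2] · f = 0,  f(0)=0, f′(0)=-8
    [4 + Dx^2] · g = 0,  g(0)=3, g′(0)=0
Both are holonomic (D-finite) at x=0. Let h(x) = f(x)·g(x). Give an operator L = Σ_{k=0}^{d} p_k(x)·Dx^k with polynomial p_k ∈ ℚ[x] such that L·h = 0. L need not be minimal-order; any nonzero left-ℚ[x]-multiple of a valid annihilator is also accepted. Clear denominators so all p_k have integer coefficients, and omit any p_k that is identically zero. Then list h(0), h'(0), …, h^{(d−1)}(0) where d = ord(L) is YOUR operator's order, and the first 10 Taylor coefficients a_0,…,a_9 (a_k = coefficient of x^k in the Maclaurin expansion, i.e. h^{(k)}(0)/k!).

L = (1360 + 60416·x^2 + 106496·x^4 + 262144·x^6 + 1048576·x^8) + (2304·x + 45056·x^3 + 196608·x^5 + 1048576·x^7)·Dx + (360 + 15872·x^2 + 36864·x^4 + 131072·x^6 + 524288·x^8)·Dx^2 + (576·x + 11264·x^3 + 49152·x^5 + 262144·x^7)·Dx^3 + (5 + 192·x^2 + 2560·x^4 + 16384·x^6 + 65536·x^8)·Dx^4  (order 4).
h: a_k = 0, -24, 0, 176, 0, -7504/5, 0, 1741792/105, 0, -12831856/63, …
ICs: h(0) = 0, h′(0) = -24, h′′(0) = 0, h′′′(0) = 1056.

f: a_k = 0, -8, 0, 128/3, 0, -2048/5, 0, 32768/7, 0, -524288/9, …
g: a_k = 3, 0, -6, 0, 2, 0, -4/15, 0, 2/105, 0, …
h₀=f·g: eliminate ⇒ L₀, order ≤ 2·2.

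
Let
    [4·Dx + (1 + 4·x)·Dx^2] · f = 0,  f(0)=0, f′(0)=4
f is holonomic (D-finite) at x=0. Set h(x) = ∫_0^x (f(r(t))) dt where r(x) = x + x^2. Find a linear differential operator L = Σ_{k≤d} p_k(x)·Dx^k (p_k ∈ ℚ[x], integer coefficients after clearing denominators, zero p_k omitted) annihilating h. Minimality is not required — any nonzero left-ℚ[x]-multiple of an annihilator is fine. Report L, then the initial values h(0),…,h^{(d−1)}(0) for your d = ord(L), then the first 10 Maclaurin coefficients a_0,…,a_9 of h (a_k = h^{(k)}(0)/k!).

f: a_k = 0, 4, -8, 64/3, -64, 1024/5, -2048/3, 16384/7, -8192, 262144/9, …
Substitute x→r, Dx→(1/r')Dx; clear ⇒ L₀.
Integrate: L := L₀·Dx.
L = 2·Dx^2 + (1 + 2·x)·Dx^3  (order 3).
h: a_k = 0, 0, 2, -4/3, 4/3, -8/5, 32/15, -64/21, 32/7, -64/9, …
ICs: h(0) = 0, h′(0) = 0, h′′(0) = 4.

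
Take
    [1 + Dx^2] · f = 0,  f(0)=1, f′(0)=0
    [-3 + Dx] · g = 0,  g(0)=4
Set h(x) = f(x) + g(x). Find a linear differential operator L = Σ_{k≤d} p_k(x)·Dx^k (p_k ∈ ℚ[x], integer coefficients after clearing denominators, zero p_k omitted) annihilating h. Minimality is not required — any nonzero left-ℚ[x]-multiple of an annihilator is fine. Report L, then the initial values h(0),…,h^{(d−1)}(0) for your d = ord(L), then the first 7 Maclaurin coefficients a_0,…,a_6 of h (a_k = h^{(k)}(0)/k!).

L = -3 + Dx - 3·Dx^2 + Dx^3  (order 3).
h: a_k = 5, 12, 35/2, 18, 325/24, 81/10, 583/144, …
ICs: h(0) = 5, h′(0) = 12, h′′(0) = 35.

f: a_k = 1, 0, -1/2, 0, 1/24, 0, -1/720, …
g: a_k = 4, 12, 18, 18, 27/2, 81/10, 81/20, …
h₀=f+g: left-lcm gives L₀, ord ≤ 3.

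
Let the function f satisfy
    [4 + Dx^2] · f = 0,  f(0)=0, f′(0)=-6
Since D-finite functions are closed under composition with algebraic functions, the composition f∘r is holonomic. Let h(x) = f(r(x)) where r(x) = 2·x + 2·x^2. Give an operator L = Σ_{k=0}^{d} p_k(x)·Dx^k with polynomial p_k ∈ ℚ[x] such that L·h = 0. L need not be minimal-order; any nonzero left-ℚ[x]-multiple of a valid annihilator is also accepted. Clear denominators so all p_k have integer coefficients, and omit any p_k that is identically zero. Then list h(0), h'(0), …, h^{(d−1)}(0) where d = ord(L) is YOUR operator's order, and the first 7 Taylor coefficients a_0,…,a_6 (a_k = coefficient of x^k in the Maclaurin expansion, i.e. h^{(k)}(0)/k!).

L = (16 + 96·x + 192·x^2 + 128·x^3) - 2·Dx + (1 + 2·x)·Dx^2  (order 2).
h: a_k = 0, -12, -12, 32, 96, 352/5, -96, …
ICs: h(0) = 0, h′(0) = -12.

f: a_k = 0, -6, 0, 4, 0, -4/5, 0, …
Change of var in L_f (x↦r) gives L₀.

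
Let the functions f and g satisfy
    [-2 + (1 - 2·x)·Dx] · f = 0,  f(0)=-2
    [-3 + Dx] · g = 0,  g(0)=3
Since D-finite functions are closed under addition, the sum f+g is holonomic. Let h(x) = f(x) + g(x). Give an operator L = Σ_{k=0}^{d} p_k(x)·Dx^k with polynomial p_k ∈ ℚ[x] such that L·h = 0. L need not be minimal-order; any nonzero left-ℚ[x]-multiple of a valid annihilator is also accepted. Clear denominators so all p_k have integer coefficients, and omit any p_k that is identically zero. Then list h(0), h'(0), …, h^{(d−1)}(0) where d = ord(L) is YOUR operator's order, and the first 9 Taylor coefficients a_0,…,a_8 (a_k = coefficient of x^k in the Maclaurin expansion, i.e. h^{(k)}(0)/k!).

f: a_k = -2, -4, -8, -16, -32, -64, -128, -256, -512, …
g: a_k = 3, 9, 27/2, 27/2, 81/8, 243/40, 243/80, 729/560, 2187/4480, …
h₀=f+g: left-lcm gives L₀, ord ≤ 2.
L = (-6 - 36·x) + (-1 + 36·x - 36·x^2)·Dx + (1 - 8·x + 12·x^2)·Dx^2  (order 2).
h: a_k = 1, 5, 11/2, -5/2, -175/8, -2317/40, -9997/80, -142631/560, -2291573/4480, …
ICs: h(0) = 1, h′(0) = 5.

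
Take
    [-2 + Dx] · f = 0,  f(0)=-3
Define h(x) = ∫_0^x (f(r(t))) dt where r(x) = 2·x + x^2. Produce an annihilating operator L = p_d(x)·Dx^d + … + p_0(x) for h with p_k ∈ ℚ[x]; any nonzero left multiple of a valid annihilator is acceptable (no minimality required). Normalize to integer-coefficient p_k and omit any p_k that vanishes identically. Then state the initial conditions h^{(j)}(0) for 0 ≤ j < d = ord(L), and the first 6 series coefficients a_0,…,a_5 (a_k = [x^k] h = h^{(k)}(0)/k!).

L = (-4 - 4·x)·Dx + Dx^2  (order 2).
h: a_k = 0, -3, -6, -10, -14, -86/5, …
ICs: h(0) = 0, h′(0) = -3.

f: a_k = -3, -6, -6, -4, -2, -4/5, …
Change of var in L_f (x↦r) gives L₀.
h=∫₀ˣh₀: take L = L₀·Dx.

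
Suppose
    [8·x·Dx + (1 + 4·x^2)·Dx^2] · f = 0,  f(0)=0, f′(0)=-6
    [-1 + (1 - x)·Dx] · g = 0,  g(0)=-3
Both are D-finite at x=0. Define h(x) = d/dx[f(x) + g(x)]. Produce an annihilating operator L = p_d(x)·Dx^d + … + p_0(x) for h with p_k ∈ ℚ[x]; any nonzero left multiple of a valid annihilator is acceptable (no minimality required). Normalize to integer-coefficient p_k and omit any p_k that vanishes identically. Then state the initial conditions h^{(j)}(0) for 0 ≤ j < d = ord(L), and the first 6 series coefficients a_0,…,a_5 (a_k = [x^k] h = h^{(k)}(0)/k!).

L = (8 - 32·x - 96·x^2) + (-7 + 8·x + 20·x^2 - 96·x^3)·Dx + (1 + 3·x + 12·x^3 - 16·x^4)·Dx^2  (order 2).
h: a_k = -9, -6, 15, -12, -111, -18, …
ICs: h(0) = -9, h′(0) = -6.

f: a_k = 0, -6, 0, 8, 0, -96/5, …
g: a_k = -3, -3, -3, -3, -3, -3, …
f+g: L₀ = lclm(L_f,L_g), ord ≤ 2+1.
h₀' ⇒ L via d/dx closure of L₀.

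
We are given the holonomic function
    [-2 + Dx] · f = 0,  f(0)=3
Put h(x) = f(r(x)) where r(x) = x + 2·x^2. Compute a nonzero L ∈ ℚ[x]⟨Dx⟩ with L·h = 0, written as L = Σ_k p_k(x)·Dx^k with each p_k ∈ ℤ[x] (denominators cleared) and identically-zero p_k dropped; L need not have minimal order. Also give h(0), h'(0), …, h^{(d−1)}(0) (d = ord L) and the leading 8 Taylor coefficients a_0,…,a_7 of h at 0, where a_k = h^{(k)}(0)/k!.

L = (-2 - 8·x) + Dx  (order 1).
h: a_k = 3, 6, 18, 28, 50, 324/5, 1324/15, 10424/105, …
ICs: h(0) = 3.

f: a_k = 3, 6, 6, 4, 2, 4/5, 4/15, 8/105, …
Substitute x→r, Dx→(1/r')Dx; clear ⇒ L₀.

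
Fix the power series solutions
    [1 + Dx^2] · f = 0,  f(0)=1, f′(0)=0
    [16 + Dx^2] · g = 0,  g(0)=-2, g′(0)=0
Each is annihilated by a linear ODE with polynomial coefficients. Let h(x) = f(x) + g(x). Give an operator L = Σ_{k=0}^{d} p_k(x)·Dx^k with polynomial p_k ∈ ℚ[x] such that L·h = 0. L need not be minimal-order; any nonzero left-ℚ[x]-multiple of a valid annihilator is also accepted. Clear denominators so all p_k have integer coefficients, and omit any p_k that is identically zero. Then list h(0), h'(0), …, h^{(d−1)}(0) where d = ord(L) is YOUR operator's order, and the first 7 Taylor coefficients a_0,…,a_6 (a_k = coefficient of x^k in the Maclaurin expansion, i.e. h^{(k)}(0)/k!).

L = 16 + 17·Dx^2 + Dx^4  (order 4).
h: a_k = -1, 0, 31/2, 0, -511/24, 0, 8191/720, …
ICs: h(0) = -1, h′(0) = 0, h′′(0) = 31, h′′′(0) = 0.

f: a_k = 1, 0, -1/2, 0, 1/24, 0, -1/720, …
g: a_k = -2, 0, 16, 0, -64/3, 0, 512/45, …
Sum ⇒ L₀ = lclm(L_f,L_g) in ℚ(x)⟨Dx⟩.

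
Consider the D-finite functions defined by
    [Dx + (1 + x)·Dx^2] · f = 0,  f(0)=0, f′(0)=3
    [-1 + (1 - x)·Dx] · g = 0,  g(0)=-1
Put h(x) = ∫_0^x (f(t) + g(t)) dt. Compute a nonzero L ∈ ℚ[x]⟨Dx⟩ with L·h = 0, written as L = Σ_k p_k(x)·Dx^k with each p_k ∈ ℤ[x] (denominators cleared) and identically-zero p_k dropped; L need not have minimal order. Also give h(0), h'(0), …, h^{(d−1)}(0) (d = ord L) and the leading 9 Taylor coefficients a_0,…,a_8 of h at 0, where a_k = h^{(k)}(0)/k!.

f: a_k = 0, 3, -3/2, 1, -3/4, 3/5, -1/2, 3/7, -3/8, …
g: a_k = -1, -1, -1, -1, -1, -1, -1, -1, -1, …
Weyl lclm of L_f,L_g ⇒ L₀ (ord ≤ 3).
h=∫h₀ ⇒ L = L₀·Dx.
L = (-10 - 2·x)·Dx^2 + (-4 - 16·x - 4·x^2)·Dx^3 + (3 + x - 3·x^2 - x^3)·Dx^4  (order 4).
h: a_k = 0, -1, 1, -5/6, 0, -7/20, -1/15, -3/14, -1/14, …
ICs: h(0) = 0, h′(0) = -1, h′′(0) = 2, h′′′(0) = -5.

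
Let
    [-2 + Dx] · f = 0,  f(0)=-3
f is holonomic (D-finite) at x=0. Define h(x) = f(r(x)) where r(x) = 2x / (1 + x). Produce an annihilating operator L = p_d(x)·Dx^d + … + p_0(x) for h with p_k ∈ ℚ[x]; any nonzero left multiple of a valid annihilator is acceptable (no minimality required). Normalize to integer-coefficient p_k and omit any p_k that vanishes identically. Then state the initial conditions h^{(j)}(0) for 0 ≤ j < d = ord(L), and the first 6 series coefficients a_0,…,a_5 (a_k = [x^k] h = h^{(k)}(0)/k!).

L = -4 + (1 + 2·x + x^2)·Dx  (order 1).
h: a_k = -3, -12, -12, 4, 4, -28/5, …
ICs: h(0) = -3.

f: a_k = -3, -6, -6, -4, -2, -4/5, …
Change of var in L_f (x↦r) gives L₀.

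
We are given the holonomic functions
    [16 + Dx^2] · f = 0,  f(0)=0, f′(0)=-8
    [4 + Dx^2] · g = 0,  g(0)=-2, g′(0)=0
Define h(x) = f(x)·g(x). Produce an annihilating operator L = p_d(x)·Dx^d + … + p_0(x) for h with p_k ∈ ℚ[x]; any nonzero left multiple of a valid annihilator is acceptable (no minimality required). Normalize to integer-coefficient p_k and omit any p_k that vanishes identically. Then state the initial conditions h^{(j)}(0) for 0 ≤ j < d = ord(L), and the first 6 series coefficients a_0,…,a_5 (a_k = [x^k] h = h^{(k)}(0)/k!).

f: a_k = 0, -8, 0, 64/3, 0, -256/15, …
g: a_k = -2, 0, 4, 0, -4/3, 0, …
h₀=f·g: eliminate ⇒ L₀, order ≤ 2·2.
L = 144 + 40·Dx^2 + Dx^4  (order 4).
h: a_k = 0, 16, 0, -224/3, 0, 1952/15, …
ICs: h(0) = 0, h′(0) = 16, h′′(0) = 0, h′′′(0) = -448.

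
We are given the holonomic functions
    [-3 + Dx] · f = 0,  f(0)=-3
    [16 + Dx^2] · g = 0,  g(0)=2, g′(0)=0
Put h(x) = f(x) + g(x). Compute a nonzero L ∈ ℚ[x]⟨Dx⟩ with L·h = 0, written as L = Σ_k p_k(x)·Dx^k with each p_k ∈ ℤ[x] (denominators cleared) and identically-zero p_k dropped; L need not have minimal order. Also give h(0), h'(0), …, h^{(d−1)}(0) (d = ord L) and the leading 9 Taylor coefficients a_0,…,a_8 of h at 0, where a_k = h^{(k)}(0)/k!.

f: a_k = -3, -9, -27/2, -27/2, -81/8, -243/40, -243/80, -729/560, -2187/4480, …
g: a_k = 2, 0, -16, 0, 64/3, 0, -512/45, 0, 1024/315, …
L₀ := lclm(L_f,L_g); ord L₀ ≤ 1+2.
L = -48 + 16·Dx - 3·Dx^2 + Dx^3  (order 3).
h: a_k = -1, -9, -59/2, -27/2, 269/24, -243/40, -10379/720, -729/560, 111389/40320, …
ICs: h(0) = -1, h′(0) = -9, h′′(0) = -59.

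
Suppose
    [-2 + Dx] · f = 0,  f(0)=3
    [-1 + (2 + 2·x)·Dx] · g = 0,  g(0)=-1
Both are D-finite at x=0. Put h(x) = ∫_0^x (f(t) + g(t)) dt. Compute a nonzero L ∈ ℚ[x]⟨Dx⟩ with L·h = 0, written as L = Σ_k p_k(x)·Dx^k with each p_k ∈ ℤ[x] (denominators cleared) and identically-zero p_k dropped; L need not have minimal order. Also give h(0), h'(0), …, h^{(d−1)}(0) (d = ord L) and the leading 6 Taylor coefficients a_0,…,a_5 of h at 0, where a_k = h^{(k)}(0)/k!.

L = (10 + 8·x)·Dx + (-17 - 32·x - 16·x^2)·Dx^2 + (6 + 14·x + 8·x^2)·Dx^3  (order 3).
h: a_k = 0, 2, 11/4, 49/24, 63/64, 261/640, …
ICs: h(0) = 0, h′(0) = 2, h′′(0) = 11/2.

f: a_k = 3, 6, 6, 4, 2, 4/5, …
g: a_k = -1, -1/2, 1/8, -1/16, 5/128, -7/256, …
f+g: L₀ = lclm(L_f,L_g), ord ≤ 1+1.
∫: right-multiply L₀ by Dx.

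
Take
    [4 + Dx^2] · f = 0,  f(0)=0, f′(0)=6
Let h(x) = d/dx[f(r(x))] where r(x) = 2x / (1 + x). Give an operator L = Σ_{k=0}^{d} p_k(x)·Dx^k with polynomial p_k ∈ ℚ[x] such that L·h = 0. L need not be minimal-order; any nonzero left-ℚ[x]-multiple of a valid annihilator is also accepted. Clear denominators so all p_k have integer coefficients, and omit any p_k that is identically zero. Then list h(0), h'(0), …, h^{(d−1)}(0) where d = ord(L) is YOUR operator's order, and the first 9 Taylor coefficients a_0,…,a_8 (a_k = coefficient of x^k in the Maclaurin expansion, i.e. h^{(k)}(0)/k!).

L = (22 + 12·x + 6·x^2) + (6 + 18·x + 18·x^2 + 6·x^3)·Dx + (1 + 4·x + 6·x^2 + 4·x^3 + x^4)·Dx^2  (order 2).
h: a_k = 12, -24, -60, 336, -772, 1080, -9844/15, -20128/15, 120412/21, …
ICs: h(0) = 12, h′(0) = -24.

f: a_k = 0, 6, 0, -4, 0, 4/5, 0, -8/105, 0, …
h₀=f(r): pull back L_f along r ⇒ L₀.
h₀' ⇒ L via d/dx closure of L₀.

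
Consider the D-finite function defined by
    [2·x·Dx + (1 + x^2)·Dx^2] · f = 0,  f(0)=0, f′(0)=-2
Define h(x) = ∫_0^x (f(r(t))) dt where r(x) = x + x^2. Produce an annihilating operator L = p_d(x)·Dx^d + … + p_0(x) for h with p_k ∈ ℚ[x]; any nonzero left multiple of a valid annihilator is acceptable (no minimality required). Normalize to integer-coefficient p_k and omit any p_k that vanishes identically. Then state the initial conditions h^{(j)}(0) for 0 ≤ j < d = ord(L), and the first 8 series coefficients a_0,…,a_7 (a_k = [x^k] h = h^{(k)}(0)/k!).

f: a_k = 0, -2, 0, 2/3, 0, -2/5, 0, 2/7, …
L₀ from L_f via x↦r, Dx↦r'^{-1}Dx.
∫: right-multiply L₀ by Dx.
L = (-2 + 2·x + 8·x^2 + 12·x^3 + 6·x^4)·Dx^2 + (1 + 2·x + x^2 + 4·x^3 + 5·x^4 + 2·x^5)·Dx^3  (order 3).
h: a_k = 0, 0, -1, -2/3, 1/6, 2/5, 4/15, -4/21, …
ICs: h(0) = 0, h′(0) = 0, h′′(0) = -2.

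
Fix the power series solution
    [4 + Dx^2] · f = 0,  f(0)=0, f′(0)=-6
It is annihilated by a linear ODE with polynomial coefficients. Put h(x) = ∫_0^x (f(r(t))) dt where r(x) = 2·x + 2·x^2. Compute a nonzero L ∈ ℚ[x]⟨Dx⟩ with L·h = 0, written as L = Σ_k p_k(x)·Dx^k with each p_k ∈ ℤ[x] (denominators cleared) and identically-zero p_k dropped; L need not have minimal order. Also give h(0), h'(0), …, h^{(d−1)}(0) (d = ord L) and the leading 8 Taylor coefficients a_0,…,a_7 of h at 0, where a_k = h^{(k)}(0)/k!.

f: a_k = 0, -6, 0, 4, 0, -4/5, 0, 8/105, …
h₀=f(r): pull back L_f along r ⇒ L₀.
∫: right-multiply L₀ by Dx.
L = (16 + 96·x + 192·x^2 + 128·x^3)·Dx - 2·Dx^2 + (1 + 2·x)·Dx^3  (order 3).
h: a_k = 0, 0, -6, -4, 8, 96/5, 176/15, -96/7, …
ICs: h(0) = 0, h′(0) = 0, h′′(0) = -12.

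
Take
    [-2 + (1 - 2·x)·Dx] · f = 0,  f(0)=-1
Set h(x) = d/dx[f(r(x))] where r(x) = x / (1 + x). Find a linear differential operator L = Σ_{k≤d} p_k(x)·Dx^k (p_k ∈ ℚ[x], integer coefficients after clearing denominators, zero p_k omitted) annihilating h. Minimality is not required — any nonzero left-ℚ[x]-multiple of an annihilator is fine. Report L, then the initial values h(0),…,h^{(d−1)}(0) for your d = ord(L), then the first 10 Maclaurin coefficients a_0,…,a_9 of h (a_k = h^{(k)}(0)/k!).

L = 2 + (-1 + x)·Dx  (order 1).
h: a_k = -2, -4, -6, -8, -10, -12, -14, -16, -18, -20, …
ICs: h(0) = -2.

f: a_k = -1, -2, -4, -8, -16, -32, -64, -128, -256, -512, …
Change of var in L_f (x↦r) gives L₀.
h=h₀': d/dx-closure on L₀ ⇒ L.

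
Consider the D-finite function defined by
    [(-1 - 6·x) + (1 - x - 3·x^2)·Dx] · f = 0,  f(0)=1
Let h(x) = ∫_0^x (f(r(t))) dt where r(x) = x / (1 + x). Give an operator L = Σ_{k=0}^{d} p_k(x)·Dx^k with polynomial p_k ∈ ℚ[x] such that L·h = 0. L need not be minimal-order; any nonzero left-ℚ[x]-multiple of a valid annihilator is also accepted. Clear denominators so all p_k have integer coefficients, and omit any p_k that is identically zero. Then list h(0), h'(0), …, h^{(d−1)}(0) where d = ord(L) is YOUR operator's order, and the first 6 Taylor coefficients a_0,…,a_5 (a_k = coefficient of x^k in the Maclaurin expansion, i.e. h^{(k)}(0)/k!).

L = (1 + 7·x)·Dx + (-1 - 2·x + 2·x^2 + 3·x^3)·Dx^2  (order 2).
h: a_k = 0, 1, 1/2, 1, 0, 9/5, …
ICs: h(0) = 0, h′(0) = 1.

f: a_k = 1, 1, 4, 7, 19, 40, …
h₀=f(r): pull back L_f along r ⇒ L₀.
h=∫₀ˣh₀: take L = L₀·Dx.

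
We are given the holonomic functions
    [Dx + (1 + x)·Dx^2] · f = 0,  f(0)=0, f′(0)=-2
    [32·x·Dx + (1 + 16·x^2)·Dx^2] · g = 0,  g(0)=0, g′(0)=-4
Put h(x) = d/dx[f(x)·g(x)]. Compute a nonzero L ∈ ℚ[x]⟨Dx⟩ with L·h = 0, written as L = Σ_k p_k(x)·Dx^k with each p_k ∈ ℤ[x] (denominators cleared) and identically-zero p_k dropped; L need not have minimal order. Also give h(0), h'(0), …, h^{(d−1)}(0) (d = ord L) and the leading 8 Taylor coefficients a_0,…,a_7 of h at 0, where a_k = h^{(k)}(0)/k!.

L = (4224 + 8384·x + 204800·x^2 + 531456·x^3 + 491520·x^4 + 212992·x^5 + 262144·x^7) + (4098 + 28864·x + 258368·x^2 + 1045504·x^3 + 1798144·x^4 + 1523712·x^5 + 573440·x^6 + 786432·x^7 + 917504·x^8)·Dx + (132 + 8644·x + 37632·x^2 + 196032·x^3 + 614400·x^4 + 955392·x^5 + 786432·x^6 + 540672·x^7 + 786432·x^8 + 524288·x^9)·Dx^2 + (65 + 258·x + 2497·x^2 + 8576·x^3 + 30336·x^4 + 76800·x^5 + 118272·x^6 + 98304·x^7 + 98304·x^8 + 131072·x^9 + 65536·x^10)·Dx^3  (order 3).
h: a_k = 0, 16, -12, -160, 290/3, 35728/15, -20524/15, -36416, …
ICs: h(0) = 0, h′(0) = 16, h′′(0) = -24.

f: a_k = 0, -2, 1, -2/3, 1/2, -2/5, 1/3, -2/7, …
g: a_k = 0, -4, 0, 64/3, 0, -1024/5, 0, 16384/7, …
f·g: L₀ = L_f ⊗_s L_g, ord ≤ 2·2.
h₀' ⇒ L via d/dx closure of L₀.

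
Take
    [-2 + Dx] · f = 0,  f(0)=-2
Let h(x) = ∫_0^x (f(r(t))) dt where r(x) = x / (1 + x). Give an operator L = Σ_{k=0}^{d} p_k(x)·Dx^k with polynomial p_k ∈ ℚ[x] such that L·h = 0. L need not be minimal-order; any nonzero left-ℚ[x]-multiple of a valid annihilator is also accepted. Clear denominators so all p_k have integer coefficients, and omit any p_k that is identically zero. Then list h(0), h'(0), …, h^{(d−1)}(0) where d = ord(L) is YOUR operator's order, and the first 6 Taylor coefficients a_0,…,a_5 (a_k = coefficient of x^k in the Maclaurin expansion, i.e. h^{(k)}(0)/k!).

L = -2·Dx + (1 + 2·x + x^2)·Dx^2  (order 2).
h: a_k = 0, -2, -2, 0, 1/3, -4/15, …
ICs: h(0) = 0, h′(0) = -2.

f: a_k = -2, -4, -4, -8/3, -4/3, -8/15, …
f∘r: x↦r, Dx↦Dx/r' in L_f ⇒ L₀.
h=∫₀ˣh₀: take L = L₀·Dx.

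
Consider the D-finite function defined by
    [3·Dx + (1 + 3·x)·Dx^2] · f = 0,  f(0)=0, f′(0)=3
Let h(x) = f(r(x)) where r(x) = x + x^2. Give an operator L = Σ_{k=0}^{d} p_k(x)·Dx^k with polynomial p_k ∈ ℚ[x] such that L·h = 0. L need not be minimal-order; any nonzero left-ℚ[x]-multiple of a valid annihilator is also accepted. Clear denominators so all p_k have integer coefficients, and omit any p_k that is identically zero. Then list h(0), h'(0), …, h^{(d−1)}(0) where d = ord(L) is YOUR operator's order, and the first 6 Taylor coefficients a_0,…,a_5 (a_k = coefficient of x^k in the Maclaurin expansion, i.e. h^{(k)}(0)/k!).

L = (1 + 6·x + 6·x^2)·Dx + (1 + 5·x + 9·x^2 + 6·x^3)·Dx^2  (order 2).
h: a_k = 0, 3, -3/2, 0, 9/4, -27/5, …
ICs: h(0) = 0, h′(0) = 3.

f: a_k = 0, 3, -9/2, 9, -81/4, 243/5, …
L₀ from L_f via x↦r, Dx↦r'^{-1}Dx.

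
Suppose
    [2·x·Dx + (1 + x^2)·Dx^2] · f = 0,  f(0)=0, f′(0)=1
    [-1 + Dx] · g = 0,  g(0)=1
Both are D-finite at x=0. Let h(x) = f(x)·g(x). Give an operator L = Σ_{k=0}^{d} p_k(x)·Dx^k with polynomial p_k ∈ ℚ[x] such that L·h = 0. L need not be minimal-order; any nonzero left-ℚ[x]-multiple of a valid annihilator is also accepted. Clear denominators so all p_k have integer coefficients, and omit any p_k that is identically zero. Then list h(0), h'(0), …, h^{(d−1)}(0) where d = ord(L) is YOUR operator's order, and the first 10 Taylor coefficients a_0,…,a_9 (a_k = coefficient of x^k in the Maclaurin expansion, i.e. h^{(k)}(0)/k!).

L = (1 - 2·x + x^2) + (-2 + 2·x - 2·x^2)·Dx + (1 + x^2)·Dx^2  (order 2).
h: a_k = 0, 1, 1, 1/6, -1/6, 3/40, 11/72, -31/560, -113/1008, 1151/24192, …
ICs: h(0) = 0, h′(0) = 1.

f: a_k = 0, 1, 0, -1/3, 0, 1/5, 0, -1/7, 0, 1/9, …
g: a_k = 1, 1, 1/2, 1/6, 1/24, 1/120, 1/720, 1/5040, 1/40320, 1/362880, …
L₀ := L_f ⊗_s L_g (sym. prod.), ord ≤ 2.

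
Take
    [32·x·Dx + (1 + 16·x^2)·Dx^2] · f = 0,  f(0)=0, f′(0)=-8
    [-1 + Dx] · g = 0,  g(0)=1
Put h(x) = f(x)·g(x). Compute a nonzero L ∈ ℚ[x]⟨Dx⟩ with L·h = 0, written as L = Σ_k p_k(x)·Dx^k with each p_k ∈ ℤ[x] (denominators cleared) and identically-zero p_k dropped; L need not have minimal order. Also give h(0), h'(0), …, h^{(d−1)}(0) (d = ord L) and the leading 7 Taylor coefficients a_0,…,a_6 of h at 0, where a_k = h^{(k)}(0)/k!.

f: a_k = 0, -8, 0, 128/3, 0, -2048/5, 0, …
g: a_k = 1, 1, 1/2, 1/6, 1/24, 1/120, 1/720, …
L₀ := L_f ⊗_s L_g (sym. prod.), ord ≤ 2.
L = (1 - 32·x + 16·x^2) + (-2 + 32·x - 32·x^2)·Dx + (1 + 16·x^2)·Dx^2  (order 2).
h: a_k = 0, -8, -8, 116/3, 124/3, -1943/5, -3623/9, …
ICs: h(0) = 0, h′(0) = -8.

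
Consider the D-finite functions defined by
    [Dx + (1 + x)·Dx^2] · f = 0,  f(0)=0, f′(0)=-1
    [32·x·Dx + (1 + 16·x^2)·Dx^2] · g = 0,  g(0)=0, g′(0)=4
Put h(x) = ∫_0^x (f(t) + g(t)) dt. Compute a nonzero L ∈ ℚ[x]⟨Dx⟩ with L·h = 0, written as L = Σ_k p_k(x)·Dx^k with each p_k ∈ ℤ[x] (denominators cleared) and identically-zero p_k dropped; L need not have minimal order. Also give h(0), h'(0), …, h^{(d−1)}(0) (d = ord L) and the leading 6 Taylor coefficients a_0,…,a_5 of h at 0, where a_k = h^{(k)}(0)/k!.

f: a_k = 0, -1, 1/2, -1/3, 1/4, -1/5, …
g: a_k = 0, 4, 0, -64/3, 0, 1024/5, …
Sum ⇒ L₀ = lclm(L_f,L_g) in ℚ(x)⟨Dx⟩.
h=∫₀ˣh₀: take L = L₀·Dx.
L = (-32 - 96·x + 1536·x^2 + 512·x^3)·Dx^2 + (-34 - 64·x + 1440·x^2 + 3072·x^3 + 1024·x^4)·Dx^3 + (-1 + 31·x + 32·x^2 + 512·x^3 + 768·x^4 + 256·x^5)·Dx^4  (order 4).
h: a_k = 0, 0, 3/2, 1/6, -65/12, 1/20, …
ICs: h(0) = 0, h′(0) = 0, h′′(0) = 3, h′′′(0) = 1.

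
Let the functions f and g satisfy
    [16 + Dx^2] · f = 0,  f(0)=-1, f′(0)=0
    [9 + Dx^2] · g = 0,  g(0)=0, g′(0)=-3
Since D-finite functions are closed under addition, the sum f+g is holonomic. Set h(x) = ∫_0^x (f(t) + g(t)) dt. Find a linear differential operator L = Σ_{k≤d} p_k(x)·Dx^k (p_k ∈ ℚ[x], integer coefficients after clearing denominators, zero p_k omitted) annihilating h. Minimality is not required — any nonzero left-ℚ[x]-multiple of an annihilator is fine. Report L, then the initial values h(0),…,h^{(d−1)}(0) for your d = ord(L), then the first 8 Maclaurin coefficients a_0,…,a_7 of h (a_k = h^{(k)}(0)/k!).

f: a_k = -1, 0, 8, 0, -32/3, 0, 256/45, 0, …
g: a_k = 0, -3, 0, 9/2, 0, -81/40, 0, 243/560, …
Weyl lclm of L_f,L_g ⇒ L₀ (ord ≤ 4).
Integrate: L := L₀·Dx.
L = 144·Dx + 25·Dx^3 + Dx^5  (order 5).
h: a_k = 0, -1, -3/2, 8/3, 9/8, -32/15, -27/80, 256/315, …
ICs: h(0) = 0, h′(0) = -1, h′′(0) = -3, h′′′(0) = 16, h′′′′(0) = 27.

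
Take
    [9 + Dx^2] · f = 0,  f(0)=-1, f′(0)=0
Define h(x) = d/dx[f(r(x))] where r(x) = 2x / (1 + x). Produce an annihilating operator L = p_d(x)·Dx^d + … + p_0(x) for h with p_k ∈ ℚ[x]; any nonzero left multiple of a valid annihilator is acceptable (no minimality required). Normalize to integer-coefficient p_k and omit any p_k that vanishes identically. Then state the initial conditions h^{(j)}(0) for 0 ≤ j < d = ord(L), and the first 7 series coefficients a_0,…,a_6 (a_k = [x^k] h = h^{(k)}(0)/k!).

f: a_k = -1, 0, 9/2, 0, -27/8, 0, 81/80, …
L₀ from L_f via x↦r, Dx↦r'^{-1}Dx.
Derive L from L₀ (diff closure).
L = (42 + 12·x + 6·x^2) + (6 + 18·x + 18·x^2 + 6·x^3)·Dx + (1 + 4·x + 6·x^2 + 4·x^3 + x^4)·Dx^2  (order 2).
h: a_k = 0, 36, -108, 0, 720, -11556/5, 20412/5, …
ICs: h(0) = 0, h′(0) = 36.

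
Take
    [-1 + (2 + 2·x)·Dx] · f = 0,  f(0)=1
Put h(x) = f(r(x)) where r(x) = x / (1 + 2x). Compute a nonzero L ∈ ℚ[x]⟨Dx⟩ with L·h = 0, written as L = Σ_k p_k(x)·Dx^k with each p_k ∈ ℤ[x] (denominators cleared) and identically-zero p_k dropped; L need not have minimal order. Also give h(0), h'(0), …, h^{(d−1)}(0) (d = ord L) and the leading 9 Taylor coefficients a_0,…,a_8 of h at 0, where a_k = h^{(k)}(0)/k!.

f: a_k = 1, 1/2, -1/8, 1/16, -5/128, 7/256, -21/1024, 33/2048, -429/32768, …
Substitute x→r, Dx→(1/r')Dx; clear ⇒ L₀.
L = -1 + (2 + 10·x + 12·x^2)·Dx  (order 1).
h: a_k = 1, 1/2, -9/8, 41/16, -757/128, 3543/256, -33645/1024, 162105/2048, -6340365/32768, …
ICs: h(0) = 1.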